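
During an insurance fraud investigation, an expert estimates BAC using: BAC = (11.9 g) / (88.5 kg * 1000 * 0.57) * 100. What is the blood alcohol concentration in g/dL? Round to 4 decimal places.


Applying the Widmark formula:
BAC = (dose_g / (body_wt * 1000 * r)) * 100
Denominator = 88.5 * 1000 * 0.57 = 50445
BAC = (11.9 / 50445) * 100
BAC = 0.0236 g/dL

0.0236


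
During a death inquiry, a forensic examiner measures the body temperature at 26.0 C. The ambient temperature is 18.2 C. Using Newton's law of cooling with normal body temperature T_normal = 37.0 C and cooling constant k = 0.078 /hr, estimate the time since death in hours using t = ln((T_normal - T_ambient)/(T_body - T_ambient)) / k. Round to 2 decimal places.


Using Newton's law of cooling:
t = ln((T_normal - T_ambient) / (T_body - T_ambient)) / k
T_normal - T_ambient = 18.8
T_body - T_ambient = 7.8
Ratio = 2.410256
ln(ratio) = 0.879733
t = 0.879733 / 0.078 = 11.28 hours

11.28


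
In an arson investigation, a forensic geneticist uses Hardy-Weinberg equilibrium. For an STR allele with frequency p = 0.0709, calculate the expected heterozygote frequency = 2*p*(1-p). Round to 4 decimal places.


Hardy-Weinberg heterozygote frequency:
q = 1 - p = 1 - 0.0709 = 0.9291
2pq = 2 * 0.0709 * 0.9291 = 0.1317

0.1317


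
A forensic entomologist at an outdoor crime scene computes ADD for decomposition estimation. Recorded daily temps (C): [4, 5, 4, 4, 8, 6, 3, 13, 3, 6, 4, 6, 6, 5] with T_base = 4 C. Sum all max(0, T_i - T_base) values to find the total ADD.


Computing ADD day by day:
Day 1: max(0, 4 - 4) = 0
Day 2: max(0, 5 - 4) = 1
Day 3: max(0, 4 - 4) = 0
Day 4: max(0, 4 - 4) = 0
Day 5: max(0, 8 - 4) = 4
Day 6: max(0, 6 - 4) = 2
Day 7: max(0, 3 - 4) = 0
Day 8: max(0, 13 - 4) = 9
Day 9: max(0, 3 - 4) = 0
Day 10: max(0, 6 - 4) = 2
Day 11: max(0, 4 - 4) = 0
Day 12: max(0, 6 - 4) = 2
Day 13: max(0, 6 - 4) = 2
Day 14: max(0, 5 - 4) = 1
Total ADD = 23

23


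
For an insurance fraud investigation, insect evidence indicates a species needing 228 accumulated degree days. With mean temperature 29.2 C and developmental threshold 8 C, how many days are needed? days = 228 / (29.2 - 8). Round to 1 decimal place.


Insect development time:
Effective temperature = avg_temp - T_base = 29.2 - 8 = 21.2 C
Days = ADD / effective_temp = 228 / 21.2 = 10.8 days

10.8


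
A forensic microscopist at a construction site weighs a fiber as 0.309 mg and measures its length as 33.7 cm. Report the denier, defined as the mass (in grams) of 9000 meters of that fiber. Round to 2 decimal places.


Denier calculation:
Mass in grams = 0.309 mg / 1000 = 0.000309 g
Length in meters = 33.7 cm / 100 = 0.337 m
Linear density = mass / length = 0.000309 / 0.337 = 0.00091691 g/m
Denier = (g/m) * 9000 = 0.00091691 * 9000 = 8.25

8.25


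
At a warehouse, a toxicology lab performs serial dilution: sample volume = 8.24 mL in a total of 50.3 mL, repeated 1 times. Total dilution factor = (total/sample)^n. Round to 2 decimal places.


Dilution factor calculation:
Single dilution = V_total / V_sample = 50.3 / 8.24 ≈ 6.104369
Number of dilutions = 1
Total DF = (50.3 / 8.24)^1 (full precision, rounded at the end) = 6.10

6.10


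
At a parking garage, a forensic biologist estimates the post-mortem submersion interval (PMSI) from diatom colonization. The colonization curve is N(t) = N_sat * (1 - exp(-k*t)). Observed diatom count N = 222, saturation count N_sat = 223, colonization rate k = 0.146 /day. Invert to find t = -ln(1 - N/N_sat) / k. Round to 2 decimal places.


PMSI from diatom colonization curve:
N / N_sat = 222 / 223 = 0.995516
1 - N/N_sat = 0.004484
ln(1 - N/N_sat) = -5.40724
t = -ln(1 - N/N_sat) / k = -(-5.40724) / 0.146 = 37.04 days

37.04


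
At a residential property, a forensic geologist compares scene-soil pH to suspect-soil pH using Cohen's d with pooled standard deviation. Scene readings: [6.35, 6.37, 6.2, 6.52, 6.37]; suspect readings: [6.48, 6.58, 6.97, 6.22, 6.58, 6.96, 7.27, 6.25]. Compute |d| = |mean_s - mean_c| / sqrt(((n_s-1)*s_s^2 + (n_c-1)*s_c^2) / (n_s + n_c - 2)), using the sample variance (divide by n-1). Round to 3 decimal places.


Pooled-variance Cohen's d for soil pH comparison:
Scene mean = 31.81 / 5 = 6.362
Suspect mean = 53.31 / 8 = 6.66375
Scene sample variance s_s^2 = 0.01287
Suspect sample variance s_c^2 = 0.137855
Pooled variance = ((n_s-1)*s_s^2 + (n_c-1)*s_c^2) / (n_s + n_c - 2) = 0.092406
Pooled SD = sqrt(0.092406) = 0.303984
Mean difference = -0.30175
|d| = |-0.30175| / 0.303984 = 0.993

0.993


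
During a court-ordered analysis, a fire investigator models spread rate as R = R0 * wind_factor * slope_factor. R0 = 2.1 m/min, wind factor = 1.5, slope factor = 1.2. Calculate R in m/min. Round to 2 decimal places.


Fire spread rate calculation:
R = R0 * wind_factor * slope_factor
= 2.1 * 1.5 * 1.2
= 3.15 * 1.2
= 3.78 m/min

3.78


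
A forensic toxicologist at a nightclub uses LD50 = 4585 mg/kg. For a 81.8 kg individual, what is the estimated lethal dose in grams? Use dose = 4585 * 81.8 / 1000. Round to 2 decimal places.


Lethal dose calculation:
Lethal dose = LD50 * body_weight / 1000
= 4585 * 81.8 / 1000
= 375053 / 1000
= 375.05 g

375.05


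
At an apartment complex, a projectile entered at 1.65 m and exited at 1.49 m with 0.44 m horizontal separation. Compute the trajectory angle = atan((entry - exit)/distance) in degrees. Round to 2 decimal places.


Bullet trajectory angle:
Height difference = 1.65 - 1.49 = 0.16 m
angle = atan(0.16 / 0.44)
angle = atan(0.363636)
angle = 19.98 degrees

19.98


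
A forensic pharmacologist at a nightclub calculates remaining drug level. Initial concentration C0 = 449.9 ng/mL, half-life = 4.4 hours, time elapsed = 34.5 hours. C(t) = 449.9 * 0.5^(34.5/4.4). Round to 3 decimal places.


Drug concentration decay:
Number of half-lives = t / t_half = 34.5 / 4.4 = 7.840909
Decay factor = 0.5^7.840909 = 0.00436165
C(t) = 449.9 * 0.00436165 = 1.962 ng/mL

1.962


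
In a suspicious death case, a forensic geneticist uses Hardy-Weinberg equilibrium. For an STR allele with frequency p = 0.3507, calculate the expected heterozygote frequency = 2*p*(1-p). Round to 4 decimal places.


Hardy-Weinberg heterozygote frequency:
q = 1 - p = 1 - 0.3507 = 0.6493
2pq = 2 * 0.3507 * 0.6493 = 0.4554

0.4554


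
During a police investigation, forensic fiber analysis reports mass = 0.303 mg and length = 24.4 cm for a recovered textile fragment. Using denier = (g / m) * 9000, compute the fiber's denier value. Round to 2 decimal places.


Denier calculation:
Mass in grams = 0.303 mg / 1000 = 0.000303 g
Length in meters = 24.4 cm / 100 = 0.244 m
Linear density = mass / length = 0.000303 / 0.244 = 0.0012418 g/m
Denier = (g/m) * 9000 = 0.0012418 * 9000 = 11.18

11.18


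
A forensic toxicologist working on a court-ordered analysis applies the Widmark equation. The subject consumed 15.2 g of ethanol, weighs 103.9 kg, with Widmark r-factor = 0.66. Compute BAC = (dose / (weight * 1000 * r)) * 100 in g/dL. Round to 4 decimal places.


Applying the Widmark formula:
BAC = (dose_g / (body_wt * 1000 * r)) * 100
Denominator = 103.9 * 1000 * 0.66 = 68574
BAC = (15.2 / 68574) * 100
BAC = 0.0222 g/dL

0.0222


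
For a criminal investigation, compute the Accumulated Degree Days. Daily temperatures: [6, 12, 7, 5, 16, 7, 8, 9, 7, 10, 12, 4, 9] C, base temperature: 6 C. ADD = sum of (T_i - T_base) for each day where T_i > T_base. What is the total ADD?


Computing ADD day by day:
Day 1: max(0, 6 - 6) = 0
Day 2: max(0, 12 - 6) = 6
Day 3: max(0, 7 - 6) = 1
Day 4: max(0, 5 - 6) = 0
Day 5: max(0, 16 - 6) = 10
Day 6: max(0, 7 - 6) = 1
Day 7: max(0, 8 - 6) = 2
Day 8: max(0, 9 - 6) = 3
Day 9: max(0, 7 - 6) = 1
Day 10: max(0, 10 - 6) = 4
Day 11: max(0, 12 - 6) = 6
Day 12: max(0, 4 - 6) = 0
Day 13: max(0, 9 - 6) = 3
Total ADD = 37

37


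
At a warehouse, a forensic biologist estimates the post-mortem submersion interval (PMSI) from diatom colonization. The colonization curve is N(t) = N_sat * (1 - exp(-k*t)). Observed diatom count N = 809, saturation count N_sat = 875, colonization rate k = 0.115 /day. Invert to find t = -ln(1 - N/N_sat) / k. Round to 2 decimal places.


PMSI from diatom colonization curve:
N / N_sat = 809 / 875 = 0.924571
1 - N/N_sat = 0.075429
ln(1 - N/N_sat) = -2.584563
t = -ln(1 - N/N_sat) / k = -(-2.584563) / 0.115 = 22.47 days

22.47


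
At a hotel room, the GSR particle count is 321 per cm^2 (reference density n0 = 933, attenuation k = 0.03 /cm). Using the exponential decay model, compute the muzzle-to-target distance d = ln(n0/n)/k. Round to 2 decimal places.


GSR distance calculation:
n0/n = 933 / 321 = 2.906542
ln(n0/n) = 1.066964
d = 1.066964 / 0.03 = 35.57 cm

35.57


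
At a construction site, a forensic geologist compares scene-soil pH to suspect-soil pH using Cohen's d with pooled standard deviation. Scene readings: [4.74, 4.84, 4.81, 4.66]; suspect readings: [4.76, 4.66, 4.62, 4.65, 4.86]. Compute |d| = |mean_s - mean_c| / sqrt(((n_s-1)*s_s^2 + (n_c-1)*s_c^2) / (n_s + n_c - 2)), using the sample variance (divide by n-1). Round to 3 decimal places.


Pooled-variance Cohen's d for soil pH comparison:
Scene mean = 19.05 / 4 = 4.7625
Suspect mean = 23.55 / 5 = 4.71
Scene sample variance s_s^2 = 0.006425
Suspect sample variance s_c^2 = 0.0098
Pooled variance = ((n_s-1)*s_s^2 + (n_c-1)*s_c^2) / (n_s + n_c - 2) = 0.008354
Pooled SD = sqrt(0.008354) = 0.0914
Mean difference = 0.0525
|d| = |0.0525| / 0.0914 = 0.574

0.574


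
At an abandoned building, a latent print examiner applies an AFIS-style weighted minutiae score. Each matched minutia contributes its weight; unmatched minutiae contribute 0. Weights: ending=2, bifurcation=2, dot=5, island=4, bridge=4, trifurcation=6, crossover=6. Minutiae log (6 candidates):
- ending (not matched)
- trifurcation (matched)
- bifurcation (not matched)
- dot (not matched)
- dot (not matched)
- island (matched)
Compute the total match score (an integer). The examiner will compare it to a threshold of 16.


Weighted minutiae match score:
  ending: not matched, +0
  trifurcation: matched, +6 (running total 6)
  bifurcation: not matched, +0
  dot: not matched, +0
  dot: not matched, +0
  island: matched, +4 (running total 10)
Total score = 10
Threshold = 16; verdict = inconclusive

10


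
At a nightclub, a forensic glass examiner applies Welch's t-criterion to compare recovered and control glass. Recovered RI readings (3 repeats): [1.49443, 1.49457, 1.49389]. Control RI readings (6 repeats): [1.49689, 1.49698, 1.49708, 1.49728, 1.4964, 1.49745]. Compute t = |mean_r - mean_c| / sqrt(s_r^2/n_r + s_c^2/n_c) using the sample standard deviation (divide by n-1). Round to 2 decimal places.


Welch's t-criterion for glass RI comparison:
Recovered mean = sum / n_r = 4.48289 / 3 = 1.4942967
Control mean = sum / n_c = 8.98208 / 6 = 1.4970133
Recovered sample variance s_r^2 = 1.28933e-07
Control sample variance s_c^2 = 1.31747e-07
Welch SE (unpooled) = sqrt(s_r^2/n_r + s_c^2/n_c) = sqrt(4.29778e-08 + 2.19578e-08) = sqrt(6.49356e-08) = 0.000254825
|mean_r - mean_c| = 0.00271667
t = 0.00271667 / 0.000254825 = 10.66

10.66


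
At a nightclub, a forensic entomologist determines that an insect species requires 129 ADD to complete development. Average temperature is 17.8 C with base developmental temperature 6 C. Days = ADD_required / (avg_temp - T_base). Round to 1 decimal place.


Insect development time:
Effective temperature = avg_temp - T_base = 17.8 - 6 = 11.8 C
Days = ADD / effective_temp = 129 / 11.8 = 10.9 days

10.9


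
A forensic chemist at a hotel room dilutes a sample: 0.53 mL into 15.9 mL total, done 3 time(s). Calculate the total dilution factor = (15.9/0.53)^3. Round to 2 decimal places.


Dilution factor calculation:
Single dilution = V_total / V_sample = 15.9 / 0.53 ≈ 30
Number of dilutions = 3
Total DF = (15.9 / 0.53)^3 (full precision, rounded at the end) = 27000.00

27000.00


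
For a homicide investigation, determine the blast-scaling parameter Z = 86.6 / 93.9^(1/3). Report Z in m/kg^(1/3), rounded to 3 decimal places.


Scaled distance calculation:
W^(1/3) = 93.9^(1/3) = 4.545223
Z = R / W^(1/3) = 86.6 / 4.545223
Z = 19.053 m/kg^(1/3)

19.053


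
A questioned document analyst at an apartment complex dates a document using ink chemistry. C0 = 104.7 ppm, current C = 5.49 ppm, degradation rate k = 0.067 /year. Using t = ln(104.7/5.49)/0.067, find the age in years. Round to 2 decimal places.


Document age estimation:
C0/C = 104.7 / 5.49 = 19.071038
ln(C0/C) = 2.948171
t = 2.948171 / 0.067 = 44.00 years

44.00


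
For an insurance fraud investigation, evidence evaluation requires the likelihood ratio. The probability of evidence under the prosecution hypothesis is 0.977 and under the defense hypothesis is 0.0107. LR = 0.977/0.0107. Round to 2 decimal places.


Likelihood ratio calculation:
LR = P(E|Hp) / P(E|Hd)
LR = 0.977 / 0.0107
LR = 91.31

91.31


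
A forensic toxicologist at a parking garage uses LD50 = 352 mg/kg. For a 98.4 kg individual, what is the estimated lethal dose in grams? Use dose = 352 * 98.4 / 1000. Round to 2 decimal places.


Lethal dose calculation:
Lethal dose = LD50 * body_weight / 1000
= 352 * 98.4 / 1000
= 34636.8 / 1000
= 34.64 g

34.64


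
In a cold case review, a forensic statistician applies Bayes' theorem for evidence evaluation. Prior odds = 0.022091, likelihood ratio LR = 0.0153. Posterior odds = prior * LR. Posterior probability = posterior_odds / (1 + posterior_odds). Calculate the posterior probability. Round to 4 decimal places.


Bayesian evidence evaluation:
Posterior odds = prior_odds * LR = 0.022091 * 0.0153 = 0.0003379923
Posterior probability = posterior_odds / (1 + posterior_odds)
= 0.0003379923 / (1 + 0.0003379923)
= 0.0003379923 / 1.0003379923
= 0.0003

0.0003


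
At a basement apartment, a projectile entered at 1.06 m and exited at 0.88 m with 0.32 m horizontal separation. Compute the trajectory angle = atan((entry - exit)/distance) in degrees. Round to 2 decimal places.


Bullet trajectory angle:
Height difference = 1.06 - 0.88 = 0.18 m
angle = atan(0.18 / 0.32)
angle = atan(0.5625)
angle = 29.36 degrees

29.36


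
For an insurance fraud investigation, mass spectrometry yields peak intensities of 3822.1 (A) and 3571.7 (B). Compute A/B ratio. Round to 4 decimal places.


Spectral peak ratio:
Peak A = 3822.1 counts
Peak B = 3571.7 counts
Ratio = 3822.1 / 3571.7 = 1.0701

1.0701


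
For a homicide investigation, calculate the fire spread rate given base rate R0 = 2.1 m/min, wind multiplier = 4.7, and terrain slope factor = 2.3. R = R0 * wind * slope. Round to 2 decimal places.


Fire spread rate calculation:
R = R0 * wind_factor * slope_factor
= 2.1 * 4.7 * 2.3
= 9.87 * 2.3
= 22.70 m/min

22.70


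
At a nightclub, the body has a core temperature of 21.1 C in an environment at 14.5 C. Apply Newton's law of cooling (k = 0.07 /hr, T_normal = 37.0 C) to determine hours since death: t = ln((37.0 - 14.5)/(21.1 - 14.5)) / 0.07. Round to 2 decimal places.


Using Newton's law of cooling:
t = ln((T_normal - T_ambient) / (T_body - T_ambient)) / k
T_normal - T_ambient = 22.5
T_body - T_ambient = 6.6
Ratio = 3.409091
ln(ratio) = 1.226446
t = 1.226446 / 0.07 = 17.52 hours

17.52


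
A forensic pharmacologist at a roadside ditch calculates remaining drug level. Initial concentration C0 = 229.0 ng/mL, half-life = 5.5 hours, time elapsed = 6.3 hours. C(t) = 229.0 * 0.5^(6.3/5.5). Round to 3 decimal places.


Drug concentration decay:
Number of half-lives = t / t_half = 6.3 / 5.5 = 1.145455
Decay factor = 0.5^1.145455 = 0.4520471
C(t) = 229.0 * 0.4520471 = 103.519 ng/mL

103.519


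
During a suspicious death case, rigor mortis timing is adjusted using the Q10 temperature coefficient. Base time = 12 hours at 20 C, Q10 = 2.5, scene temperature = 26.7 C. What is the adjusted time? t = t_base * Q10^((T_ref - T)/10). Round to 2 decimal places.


Rigor mortis time adjustment:
Exponent = (T_ref - T_actual) / 10 = (20 - 26.7) / 10 = -0.67
Q10 factor = 2.5^-0.67 = 0.54123
t_adjusted = 12 * 0.54123 = 6.49 hours

6.49


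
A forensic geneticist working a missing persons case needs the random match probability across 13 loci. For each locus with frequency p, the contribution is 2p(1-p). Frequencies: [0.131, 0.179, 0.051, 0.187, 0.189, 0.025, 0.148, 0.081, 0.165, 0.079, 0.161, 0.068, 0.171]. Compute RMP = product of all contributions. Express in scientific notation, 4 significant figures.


Computing RMP for 13 loci:
Locus 1: 2 * 0.131 * 0.869 = 0.227678
Locus 2: 2 * 0.179 * 0.821 = 0.293918
Locus 3: 2 * 0.051 * 0.949 = 0.096798
Locus 4: 2 * 0.187 * 0.813 = 0.304062
Locus 5: 2 * 0.189 * 0.811 = 0.306558
Locus 6: 2 * 0.025 * 0.975 = 0.04875
Locus 7: 2 * 0.148 * 0.852 = 0.252192
Locus 8: 2 * 0.081 * 0.919 = 0.148878
Locus 9: 2 * 0.165 * 0.835 = 0.27555
Locus 10: 2 * 0.079 * 0.921 = 0.145518
Locus 11: 2 * 0.161 * 0.839 = 0.270158
Locus 12: 2 * 0.068 * 0.932 = 0.126752
Locus 13: 2 * 0.171 * 0.829 = 0.283518
RMP = 4.302e-10

4.302e-10


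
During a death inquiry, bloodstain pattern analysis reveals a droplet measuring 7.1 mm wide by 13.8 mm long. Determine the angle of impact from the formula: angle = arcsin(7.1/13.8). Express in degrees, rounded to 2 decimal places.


Blood spatter impact angle calculation:
width / length = 7.1 / 13.8 = 0.514493
angle = arcsin(0.514493)
angle = 30.96 degrees

30.96


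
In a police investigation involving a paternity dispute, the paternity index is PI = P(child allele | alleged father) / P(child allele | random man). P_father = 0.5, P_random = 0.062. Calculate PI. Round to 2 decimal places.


Paternity Index calculation:
PI = P(allele|father) / P(allele|random)
PI = 0.5 / 0.062
PI = 8.06

8.06


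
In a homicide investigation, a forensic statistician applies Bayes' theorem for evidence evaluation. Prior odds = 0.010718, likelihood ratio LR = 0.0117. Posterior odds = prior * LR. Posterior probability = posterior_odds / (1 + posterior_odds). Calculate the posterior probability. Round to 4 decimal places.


Bayesian evidence evaluation:
Posterior odds = prior_odds * LR = 0.010718 * 0.0117 = 0.0001254006
Posterior probability = posterior_odds / (1 + posterior_odds)
= 0.0001254006 / (1 + 0.0001254006)
= 0.0001254006 / 1.0001254006
= 0.0001

0.0001


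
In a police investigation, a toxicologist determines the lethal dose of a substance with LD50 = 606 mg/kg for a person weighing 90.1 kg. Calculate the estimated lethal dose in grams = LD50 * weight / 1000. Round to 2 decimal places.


Lethal dose calculation:
Lethal dose = LD50 * body_weight / 1000
= 606 * 90.1 / 1000
= 54600.6 / 1000
= 54.60 g

54.60


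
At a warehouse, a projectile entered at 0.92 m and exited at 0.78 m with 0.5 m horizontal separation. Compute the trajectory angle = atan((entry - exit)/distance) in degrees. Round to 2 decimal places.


Bullet trajectory angle:
Height difference = 0.92 - 0.78 = 0.14 m
angle = atan(0.14 / 0.5)
angle = atan(0.28)
angle = 15.64 degrees

15.64


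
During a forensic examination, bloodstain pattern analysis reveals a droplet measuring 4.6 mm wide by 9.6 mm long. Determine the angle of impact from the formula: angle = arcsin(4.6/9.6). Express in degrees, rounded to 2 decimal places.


Blood spatter impact angle calculation:
width / length = 4.6 / 9.6 = 0.479167
angle = arcsin(0.479167)
angle = 28.63 degrees

28.63


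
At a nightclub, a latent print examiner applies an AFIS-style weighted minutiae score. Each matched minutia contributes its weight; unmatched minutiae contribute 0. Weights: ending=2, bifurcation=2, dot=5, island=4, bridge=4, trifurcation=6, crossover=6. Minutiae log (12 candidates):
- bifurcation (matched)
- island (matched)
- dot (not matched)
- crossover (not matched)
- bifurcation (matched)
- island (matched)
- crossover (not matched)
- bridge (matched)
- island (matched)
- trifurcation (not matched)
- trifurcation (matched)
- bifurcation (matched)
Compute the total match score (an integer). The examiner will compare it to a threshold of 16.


Weighted minutiae match score:
  bifurcation: matched, +2 (running total 2)
  island: matched, +4 (running total 6)
  dot: not matched, +0
  crossover: not matched, +0
  bifurcation: matched, +2 (running total 8)
  island: matched, +4 (running total 12)
  crossover: not matched, +0
  bridge: matched, +4 (running total 16)
  island: matched, +4 (running total 20)
  trifurcation: not matched, +0
  trifurcation: matched, +6 (running total 26)
  bifurcation: matched, +2 (running total 28)
Total score = 28
Threshold = 16; verdict = identification

28


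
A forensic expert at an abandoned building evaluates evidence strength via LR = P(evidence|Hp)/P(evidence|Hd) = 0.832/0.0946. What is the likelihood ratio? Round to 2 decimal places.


Likelihood ratio calculation:
LR = P(E|Hp) / P(E|Hd)
LR = 0.832 / 0.0946
LR = 8.79

8.79


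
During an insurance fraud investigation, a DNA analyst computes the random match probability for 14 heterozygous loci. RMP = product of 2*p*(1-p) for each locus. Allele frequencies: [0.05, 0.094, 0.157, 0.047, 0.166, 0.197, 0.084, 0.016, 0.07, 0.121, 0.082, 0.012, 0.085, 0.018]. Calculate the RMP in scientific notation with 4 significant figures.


Computing RMP for 14 loci:
Locus 1: 2 * 0.05 * 0.95 = 0.095
Locus 2: 2 * 0.094 * 0.906 = 0.170328
Locus 3: 2 * 0.157 * 0.843 = 0.264702
Locus 4: 2 * 0.047 * 0.953 = 0.089582
Locus 5: 2 * 0.166 * 0.834 = 0.276888
Locus 6: 2 * 0.197 * 0.803 = 0.316382
Locus 7: 2 * 0.084 * 0.916 = 0.153888
Locus 8: 2 * 0.016 * 0.984 = 0.031488
Locus 9: 2 * 0.07 * 0.93 = 0.1302
Locus 10: 2 * 0.121 * 0.879 = 0.212718
Locus 11: 2 * 0.082 * 0.918 = 0.150552
Locus 12: 2 * 0.012 * 0.988 = 0.023712
Locus 13: 2 * 0.085 * 0.915 = 0.15555
Locus 14: 2 * 0.018 * 0.982 = 0.035352
RMP = 8.855e-14

8.855e-14


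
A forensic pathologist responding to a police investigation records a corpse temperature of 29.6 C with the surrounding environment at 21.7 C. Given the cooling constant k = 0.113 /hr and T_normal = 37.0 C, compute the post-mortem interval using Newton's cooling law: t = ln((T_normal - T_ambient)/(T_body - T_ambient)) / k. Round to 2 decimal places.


Using Newton's law of cooling:
t = ln((T_normal - T_ambient) / (T_body - T_ambient)) / k
T_normal - T_ambient = 15.3
T_body - T_ambient = 7.9
Ratio = 1.936709
ln(ratio) = 0.66099
t = 0.66099 / 0.113 = 5.85 hours

5.85


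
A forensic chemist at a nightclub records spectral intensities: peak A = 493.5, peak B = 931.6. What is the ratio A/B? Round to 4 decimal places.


Spectral peak ratio:
Peak A = 493.5 counts
Peak B = 931.6 counts
Ratio = 493.5 / 931.6 = 0.5297

0.5297


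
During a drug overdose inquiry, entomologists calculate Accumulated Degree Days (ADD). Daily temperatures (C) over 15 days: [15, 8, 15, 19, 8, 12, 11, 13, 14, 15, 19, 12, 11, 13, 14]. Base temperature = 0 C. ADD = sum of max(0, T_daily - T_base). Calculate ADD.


Computing ADD day by day:
Day 1: max(0, 15 - 0) = 15
Day 2: max(0, 8 - 0) = 8
Day 3: max(0, 15 - 0) = 15
Day 4: max(0, 19 - 0) = 19
Day 5: max(0, 8 - 0) = 8
Day 6: max(0, 12 - 0) = 12
Day 7: max(0, 11 - 0) = 11
Day 8: max(0, 13 - 0) = 13
Day 9: max(0, 14 - 0) = 14
Day 10: max(0, 15 - 0) = 15
Day 11: max(0, 19 - 0) = 19
Day 12: max(0, 12 - 0) = 12
Day 13: max(0, 11 - 0) = 11
Day 14: max(0, 13 - 0) = 13
Day 15: max(0, 14 - 0) = 14
Total ADD = 199

199


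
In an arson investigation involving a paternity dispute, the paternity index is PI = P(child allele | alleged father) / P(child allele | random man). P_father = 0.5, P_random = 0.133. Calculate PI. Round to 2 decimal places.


Paternity Index calculation:
PI = P(allele|father) / P(allele|random)
PI = 0.5 / 0.133
PI = 3.76

3.76


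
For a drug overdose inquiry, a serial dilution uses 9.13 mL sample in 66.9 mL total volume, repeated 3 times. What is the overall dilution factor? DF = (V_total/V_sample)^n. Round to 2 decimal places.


Dilution factor calculation:
Single dilution = V_total / V_sample = 66.9 / 9.13 ≈ 7.327492
Number of dilutions = 3
Total DF = (66.9 / 9.13)^3 (full precision, rounded at the end) = 393.43

393.43


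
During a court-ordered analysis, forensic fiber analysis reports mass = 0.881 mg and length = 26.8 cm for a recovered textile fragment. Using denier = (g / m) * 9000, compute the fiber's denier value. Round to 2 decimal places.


Denier calculation:
Mass in grams = 0.881 mg / 1000 = 0.000881 g
Length in meters = 26.8 cm / 100 = 0.268 m
Linear density = mass / length = 0.000881 / 0.268 = 0.00328731 g/m
Denier = (g/m) * 9000 = 0.00328731 * 9000 = 29.59

29.59


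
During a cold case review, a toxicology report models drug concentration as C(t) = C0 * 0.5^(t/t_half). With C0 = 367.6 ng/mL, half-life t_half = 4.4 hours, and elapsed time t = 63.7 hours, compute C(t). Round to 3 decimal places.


Drug concentration decay:
Number of half-lives = t / t_half = 63.7 / 4.4 = 14.477273
Decay factor = 0.5^14.477273 = 0.00004384
C(t) = 367.6 * 0.00004384 = 0.016 ng/mL

0.016


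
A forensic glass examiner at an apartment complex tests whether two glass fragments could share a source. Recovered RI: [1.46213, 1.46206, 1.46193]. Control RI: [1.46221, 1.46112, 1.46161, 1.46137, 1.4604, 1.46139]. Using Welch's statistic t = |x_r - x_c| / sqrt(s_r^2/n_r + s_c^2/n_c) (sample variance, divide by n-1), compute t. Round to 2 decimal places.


Welch's t-criterion for glass RI comparison:
Recovered mean = sum / n_r = 4.38612 / 3 = 1.46204
Control mean = sum / n_c = 8.7681 / 6 = 1.46135
Recovered sample variance s_r^2 = 1.03e-08
Control sample variance s_c^2 = 3.5292e-07
Welch SE (unpooled) = sqrt(s_r^2/n_r + s_c^2/n_c) = sqrt(3.43333e-09 + 5.882e-08) = sqrt(6.22533e-08) = 0.000249506
|mean_r - mean_c| = 0.00069
t = 0.00069 / 0.000249506 = 2.77

2.77


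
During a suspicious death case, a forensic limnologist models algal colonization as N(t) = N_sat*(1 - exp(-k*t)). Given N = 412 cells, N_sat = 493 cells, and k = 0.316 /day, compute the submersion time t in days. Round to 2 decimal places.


PMSI from diatom colonization curve:
N / N_sat = 412 / 493 = 0.8357
1 - N/N_sat = 0.1643
ln(1 - N/N_sat) = -1.806061
t = -ln(1 - N/N_sat) / k = -(-1.806061) / 0.316 = 5.72 days

5.72


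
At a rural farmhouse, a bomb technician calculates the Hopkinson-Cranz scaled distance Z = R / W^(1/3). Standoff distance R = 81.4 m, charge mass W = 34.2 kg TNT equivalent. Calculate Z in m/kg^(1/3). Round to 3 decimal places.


Scaled distance calculation:
W^(1/3) = 34.2^(1/3) = 3.245952
Z = R / W^(1/3) = 81.4 / 3.245952
Z = 25.077 m/kg^(1/3)

25.077


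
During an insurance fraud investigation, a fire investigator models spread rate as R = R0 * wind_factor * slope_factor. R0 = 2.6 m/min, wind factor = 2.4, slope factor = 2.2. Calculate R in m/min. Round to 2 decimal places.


Fire spread rate calculation:
R = R0 * wind_factor * slope_factor
= 2.6 * 2.4 * 2.2
= 6.24 * 2.2
= 13.73 m/min

13.73


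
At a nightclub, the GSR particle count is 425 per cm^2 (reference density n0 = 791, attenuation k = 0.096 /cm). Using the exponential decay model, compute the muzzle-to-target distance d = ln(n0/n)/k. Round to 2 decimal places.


GSR distance calculation:
n0/n = 791 / 425 = 1.861176
ln(n0/n) = 0.621209
d = 0.621209 / 0.096 = 6.47 cm

6.47


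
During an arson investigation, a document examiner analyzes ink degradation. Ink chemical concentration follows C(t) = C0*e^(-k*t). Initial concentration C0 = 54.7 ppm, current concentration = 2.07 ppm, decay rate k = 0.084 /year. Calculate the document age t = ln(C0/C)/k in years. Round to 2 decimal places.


Document age estimation:
C0/C = 54.7 / 2.07 = 26.425121
ln(C0/C) = 3.274315
t = 3.274315 / 0.084 = 38.98 years

38.98


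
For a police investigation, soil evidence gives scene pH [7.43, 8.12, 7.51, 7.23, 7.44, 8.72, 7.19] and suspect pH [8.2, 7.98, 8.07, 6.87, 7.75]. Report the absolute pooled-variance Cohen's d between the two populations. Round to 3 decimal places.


Pooled-variance Cohen's d for soil pH comparison:
Scene mean = 53.64 / 7 = 7.662857
Suspect mean = 38.87 / 5 = 7.774
Scene sample variance s_s^2 = 0.31079
Suspect sample variance s_c^2 = 0.28233
Pooled variance = ((n_s-1)*s_s^2 + (n_c-1)*s_c^2) / (n_s + n_c - 2) = 0.299406
Pooled SD = sqrt(0.299406) = 0.54718
Mean difference = -0.111143
|d| = |-0.111143| / 0.54718 = 0.203

0.203


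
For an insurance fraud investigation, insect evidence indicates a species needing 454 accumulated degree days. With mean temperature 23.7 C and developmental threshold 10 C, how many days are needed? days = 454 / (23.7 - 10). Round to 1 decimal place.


Insect development time:
Effective temperature = avg_temp - T_base = 23.7 - 10 = 13.7 C
Days = ADD / effective_temp = 454 / 13.7 = 33.1 days

33.1


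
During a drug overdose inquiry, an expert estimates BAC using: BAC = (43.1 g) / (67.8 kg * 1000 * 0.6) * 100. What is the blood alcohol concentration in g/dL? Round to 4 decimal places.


Applying the Widmark formula:
BAC = (dose_g / (body_wt * 1000 * r)) * 100
Denominator = 67.8 * 1000 * 0.6 = 40680
BAC = (43.1 / 40680) * 100
BAC = 0.1059 g/dL

0.1059


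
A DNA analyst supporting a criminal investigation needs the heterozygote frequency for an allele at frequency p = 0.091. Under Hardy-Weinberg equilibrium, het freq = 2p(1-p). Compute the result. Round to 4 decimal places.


Hardy-Weinberg heterozygote frequency:
q = 1 - p = 1 - 0.091 = 0.909
2pq = 2 * 0.091 * 0.909 = 0.1654

0.1654


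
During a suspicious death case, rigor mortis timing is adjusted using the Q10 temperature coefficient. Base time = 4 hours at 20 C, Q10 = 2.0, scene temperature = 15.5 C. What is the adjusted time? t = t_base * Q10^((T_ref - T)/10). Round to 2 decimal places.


Rigor mortis time adjustment:
Exponent = (T_ref - T_actual) / 10 = (20 - 15.5) / 10 = 0.45
Q10 factor = 2.0^0.45 = 1.36604
t_adjusted = 4 * 1.36604 = 5.46 hours

5.46


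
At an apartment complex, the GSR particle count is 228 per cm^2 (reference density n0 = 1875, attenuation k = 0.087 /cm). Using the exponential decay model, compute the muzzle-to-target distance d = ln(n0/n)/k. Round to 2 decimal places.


GSR distance calculation:
n0/n = 1875 / 228 = 8.223684
ln(n0/n) = 2.107018
d = 2.107018 / 0.087 = 24.22 cm

24.22


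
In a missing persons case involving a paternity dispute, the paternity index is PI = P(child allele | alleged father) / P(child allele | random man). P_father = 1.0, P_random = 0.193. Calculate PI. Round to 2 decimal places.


Paternity Index calculation:
PI = P(allele|father) / P(allele|random)
PI = 1.0 / 0.193
PI = 5.18

5.18


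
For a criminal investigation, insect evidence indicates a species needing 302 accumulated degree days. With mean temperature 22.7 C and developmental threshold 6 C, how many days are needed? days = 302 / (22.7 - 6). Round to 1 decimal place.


Insect development time:
Effective temperature = avg_temp - T_base = 22.7 - 6 = 16.7 C
Days = ADD / effective_temp = 302 / 16.7 = 18.1 days

18.1


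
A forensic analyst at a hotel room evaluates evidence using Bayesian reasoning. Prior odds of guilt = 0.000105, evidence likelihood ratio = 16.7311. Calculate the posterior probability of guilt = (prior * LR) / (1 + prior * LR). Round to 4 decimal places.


Bayesian evidence evaluation:
Posterior odds = prior_odds * LR = 0.000105 * 16.7311 = 0.001756766
Posterior probability = posterior_odds / (1 + posterior_odds)
= 0.001756766 / (1 + 0.001756766)
= 0.001756766 / 1.001756766
= 0.0018

0.0018


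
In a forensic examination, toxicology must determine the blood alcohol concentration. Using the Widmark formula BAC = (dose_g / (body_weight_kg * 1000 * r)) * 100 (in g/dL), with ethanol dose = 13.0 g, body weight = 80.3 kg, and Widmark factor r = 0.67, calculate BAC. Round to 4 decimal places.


Applying the Widmark formula:
BAC = (dose_g / (body_wt * 1000 * r)) * 100
Denominator = 80.3 * 1000 * 0.67 = 53801
BAC = (13.0 / 53801) * 100
BAC = 0.0242 g/dL

0.0242


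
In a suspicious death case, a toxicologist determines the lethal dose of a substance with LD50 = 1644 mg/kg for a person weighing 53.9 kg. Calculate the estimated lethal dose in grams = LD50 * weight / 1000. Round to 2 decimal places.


Lethal dose calculation:
Lethal dose = LD50 * body_weight / 1000
= 1644 * 53.9 / 1000
= 88611.6 / 1000
= 88.61 g

88.61


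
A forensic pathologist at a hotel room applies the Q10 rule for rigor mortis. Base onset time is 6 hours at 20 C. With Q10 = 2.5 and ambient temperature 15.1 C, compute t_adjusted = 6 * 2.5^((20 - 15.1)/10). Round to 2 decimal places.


Rigor mortis time adjustment:
Exponent = (T_ref - T_actual) / 10 = (20 - 15.1) / 10 = 0.49
Q10 factor = 2.5^0.49 = 1.56672
t_adjusted = 6 * 1.56672 = 9.40 hours

9.40


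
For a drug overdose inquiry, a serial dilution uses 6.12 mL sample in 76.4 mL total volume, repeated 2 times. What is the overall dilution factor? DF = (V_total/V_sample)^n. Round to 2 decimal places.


Dilution factor calculation:
Single dilution = V_total / V_sample = 76.4 / 6.12 ≈ 12.48366
Number of dilutions = 2
Total DF = (76.4 / 6.12)^2 (full precision, rounded at the end) = 155.84

155.84


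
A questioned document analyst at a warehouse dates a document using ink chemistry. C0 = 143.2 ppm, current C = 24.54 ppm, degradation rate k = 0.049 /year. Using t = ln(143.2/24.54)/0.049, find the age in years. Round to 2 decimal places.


Document age estimation:
C0/C = 143.2 / 24.54 = 5.835371
ln(C0/C) = 1.763938
t = 1.763938 / 0.049 = 36.00 years

36.00


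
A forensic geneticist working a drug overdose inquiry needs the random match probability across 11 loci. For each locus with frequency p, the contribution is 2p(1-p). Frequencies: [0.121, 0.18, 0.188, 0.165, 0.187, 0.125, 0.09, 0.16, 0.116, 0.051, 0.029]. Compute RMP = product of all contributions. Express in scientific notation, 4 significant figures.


Computing RMP for 11 loci:
Locus 1: 2 * 0.121 * 0.879 = 0.212718
Locus 2: 2 * 0.18 * 0.82 = 0.2952
Locus 3: 2 * 0.188 * 0.812 = 0.305312
Locus 4: 2 * 0.165 * 0.835 = 0.27555
Locus 5: 2 * 0.187 * 0.813 = 0.304062
Locus 6: 2 * 0.125 * 0.875 = 0.21875
Locus 7: 2 * 0.09 * 0.91 = 0.1638
Locus 8: 2 * 0.16 * 0.84 = 0.2688
Locus 9: 2 * 0.116 * 0.884 = 0.205088
Locus 10: 2 * 0.051 * 0.949 = 0.096798
Locus 11: 2 * 0.029 * 0.971 = 0.056318
RMP = 1.730e-08

1.730e-08


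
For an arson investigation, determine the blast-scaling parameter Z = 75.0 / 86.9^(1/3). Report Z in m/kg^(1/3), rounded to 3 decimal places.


Scaled distance calculation:
W^(1/3) = 86.9^(1/3) = 4.429349
Z = R / W^(1/3) = 75.0 / 4.429349
Z = 16.933 m/kg^(1/3)

16.933


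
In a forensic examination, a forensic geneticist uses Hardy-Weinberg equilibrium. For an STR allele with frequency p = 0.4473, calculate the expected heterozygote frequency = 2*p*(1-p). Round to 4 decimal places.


Hardy-Weinberg heterozygote frequency:
q = 1 - p = 1 - 0.4473 = 0.5527
2pq = 2 * 0.4473 * 0.5527 = 0.4944

0.4944


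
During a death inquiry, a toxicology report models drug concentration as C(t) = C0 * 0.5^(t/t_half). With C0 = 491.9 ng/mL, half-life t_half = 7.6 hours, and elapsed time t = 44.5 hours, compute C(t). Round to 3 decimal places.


Drug concentration decay:
Number of half-lives = t / t_half = 44.5 / 7.6 = 5.855263
Decay factor = 0.5^5.855263 = 0.01727389
C(t) = 491.9 * 0.01727389 = 8.497 ng/mL

8.497


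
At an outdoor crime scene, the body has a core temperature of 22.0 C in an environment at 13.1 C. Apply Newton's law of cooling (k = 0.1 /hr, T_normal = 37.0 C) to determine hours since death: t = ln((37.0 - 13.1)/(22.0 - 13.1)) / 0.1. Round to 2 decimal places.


Using Newton's law of cooling:
t = ln((T_normal - T_ambient) / (T_body - T_ambient)) / k
T_normal - T_ambient = 23.9
T_body - T_ambient = 8.9
Ratio = 2.685393
ln(ratio) = 0.987827
t = 0.987827 / 0.1 = 9.88 hours

9.88


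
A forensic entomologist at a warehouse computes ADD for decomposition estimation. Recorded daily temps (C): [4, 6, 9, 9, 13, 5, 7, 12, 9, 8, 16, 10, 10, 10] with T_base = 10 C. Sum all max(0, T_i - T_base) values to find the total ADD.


Computing ADD day by day:
Day 1: max(0, 4 - 10) = 0
Day 2: max(0, 6 - 10) = 0
Day 3: max(0, 9 - 10) = 0
Day 4: max(0, 9 - 10) = 0
Day 5: max(0, 13 - 10) = 3
Day 6: max(0, 5 - 10) = 0
Day 7: max(0, 7 - 10) = 0
Day 8: max(0, 12 - 10) = 2
Day 9: max(0, 9 - 10) = 0
Day 10: max(0, 8 - 10) = 0
Day 11: max(0, 16 - 10) = 6
Day 12: max(0, 10 - 10) = 0
Day 13: max(0, 10 - 10) = 0
Day 14: max(0, 10 - 10) = 0
Total ADD = 11

11


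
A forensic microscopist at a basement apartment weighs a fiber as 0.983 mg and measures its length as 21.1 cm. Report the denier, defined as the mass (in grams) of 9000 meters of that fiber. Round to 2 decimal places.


Denier calculation:
Mass in grams = 0.983 mg / 1000 = 0.000983 g
Length in meters = 21.1 cm / 100 = 0.211 m
Linear density = mass / length = 0.000983 / 0.211 = 0.00465877 g/m
Denier = (g/m) * 9000 = 0.00465877 * 9000 = 41.93

41.93


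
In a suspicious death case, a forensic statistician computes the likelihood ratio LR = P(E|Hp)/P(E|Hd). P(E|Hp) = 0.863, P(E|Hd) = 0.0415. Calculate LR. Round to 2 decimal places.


Likelihood ratio calculation:
LR = P(E|Hp) / P(E|Hd)
LR = 0.863 / 0.0415
LR = 20.80

20.80


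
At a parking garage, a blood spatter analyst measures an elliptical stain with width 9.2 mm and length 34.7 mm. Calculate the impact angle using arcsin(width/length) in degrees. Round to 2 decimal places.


Blood spatter impact angle calculation:
width / length = 9.2 / 34.7 = 0.26513
angle = arcsin(0.26513)
angle = 15.37 degrees

15.37


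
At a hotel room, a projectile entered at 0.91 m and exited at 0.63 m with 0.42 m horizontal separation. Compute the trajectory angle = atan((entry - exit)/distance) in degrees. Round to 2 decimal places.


Bullet trajectory angle:
Height difference = 0.91 - 0.63 = 0.28 m
angle = atan(0.28 / 0.42)
angle = atan(0.666667)
angle = 33.69 degrees

33.69


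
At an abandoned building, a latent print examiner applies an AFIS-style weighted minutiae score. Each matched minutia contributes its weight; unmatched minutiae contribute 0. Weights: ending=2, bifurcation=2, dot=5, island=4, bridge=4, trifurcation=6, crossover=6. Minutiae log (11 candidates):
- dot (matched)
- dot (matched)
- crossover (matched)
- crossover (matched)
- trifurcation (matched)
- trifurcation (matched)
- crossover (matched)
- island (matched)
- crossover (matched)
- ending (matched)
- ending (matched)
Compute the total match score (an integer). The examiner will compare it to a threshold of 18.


Weighted minutiae match score:
  dot: matched, +5 (running total 5)
  dot: matched, +5 (running total 10)
  crossover: matched, +6 (running total 16)
  crossover: matched, +6 (running total 22)
  trifurcation: matched, +6 (running total 28)
  trifurcation: matched, +6 (running total 34)
  crossover: matched, +6 (running total 40)
  island: matched, +4 (running total 44)
  crossover: matched, +6 (running total 50)
  ending: matched, +2 (running total 52)
  ending: matched, +2 (running total 54)
Total score = 54
Threshold = 18; verdict = identification

54


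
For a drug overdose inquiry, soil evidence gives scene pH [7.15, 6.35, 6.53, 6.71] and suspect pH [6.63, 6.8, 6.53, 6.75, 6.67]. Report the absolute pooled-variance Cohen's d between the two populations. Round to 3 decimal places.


Pooled-variance Cohen's d for soil pH comparison:
Scene mean = 26.74 / 4 = 6.685
Suspect mean = 33.38 / 5 = 6.676
Scene sample variance s_s^2 = 0.1177
Suspect sample variance s_c^2 = 0.01108
Pooled variance = ((n_s-1)*s_s^2 + (n_c-1)*s_c^2) / (n_s + n_c - 2) = 0.056774
Pooled SD = sqrt(0.056774) = 0.238273
Mean difference = 0.009
|d| = |0.009| / 0.238273 = 0.038

0.038


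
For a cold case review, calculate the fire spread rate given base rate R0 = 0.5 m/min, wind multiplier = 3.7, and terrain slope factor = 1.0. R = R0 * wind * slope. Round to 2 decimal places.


Fire spread rate calculation:
R = R0 * wind_factor * slope_factor
= 0.5 * 3.7 * 1.0
= 1.85 * 1.0
= 1.85 m/min

1.85
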